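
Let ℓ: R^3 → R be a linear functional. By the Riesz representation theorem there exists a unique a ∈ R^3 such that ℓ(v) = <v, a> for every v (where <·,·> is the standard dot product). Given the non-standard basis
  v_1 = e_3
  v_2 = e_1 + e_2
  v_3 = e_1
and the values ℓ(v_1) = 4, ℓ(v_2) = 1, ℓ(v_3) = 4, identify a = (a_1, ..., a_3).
a = (4, -3, 4)

Write a = (a_1, ..., a_3) in the standard basis. For each basis vector v_i, ℓ(v_i) = <v_i, a> is a linear equation in the a_j's. Collect the n equations into a matrix system V a = ℓ, where row i of V is v_i (expressed in the standard basis). Since V is invertible (lower-triangular with 1s on the diagonal, up to permutation), solve by back-substitution:
  V =
[[0, 0, 1],
 [1, 1, 0],
 [1, 0, 0]]
  V a = (4, 1, 4)
Solving gives a = (4, -3, 4).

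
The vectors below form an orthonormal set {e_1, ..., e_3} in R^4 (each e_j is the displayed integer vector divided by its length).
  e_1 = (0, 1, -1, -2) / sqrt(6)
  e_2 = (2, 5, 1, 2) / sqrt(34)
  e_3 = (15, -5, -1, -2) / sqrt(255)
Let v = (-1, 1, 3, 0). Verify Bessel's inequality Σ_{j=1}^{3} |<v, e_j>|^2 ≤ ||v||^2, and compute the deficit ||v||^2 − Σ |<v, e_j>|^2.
Σ |<v, e_j>|^2 = 19/5; ||v||^2 = 11; deficit = 36/5

Write each e_j = u_j / sqrt(<u_j, u_j>) where u_j is the displayed integer vector. Then <v, e_j> = <v, u_j> / sqrt(<u_j, u_j>), so |<v, e_j>|^2 = <v, u_j>^2 / <u_j, u_j>.
Coefficients: <v, e_1> = -2/sqrt(6), <v, e_2> = 6/sqrt(34), <v, e_3> = -23/sqrt(255).
Square and sum: Σ |<v, e_j>|^2 = 19/5.
Compute ||v||^2 = v·v = 11.
Deficit = 11 − 19/5 = 36/5 ≥ 0, confirming Bessel's inequality. (The deficit equals ||v − Σ <v,e_j> e_j||^2, the squared distance from v to span{e_j}.)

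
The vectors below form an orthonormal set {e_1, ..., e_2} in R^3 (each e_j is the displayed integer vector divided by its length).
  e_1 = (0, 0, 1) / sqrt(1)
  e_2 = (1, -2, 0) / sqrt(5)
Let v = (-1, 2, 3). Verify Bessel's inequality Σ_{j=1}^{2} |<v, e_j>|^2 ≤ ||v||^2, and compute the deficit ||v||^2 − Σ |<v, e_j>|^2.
Σ |<v, e_j>|^2 = 14; ||v||^2 = 14; deficit = 0

Write each e_j = u_j / sqrt(<u_j, u_j>) where u_j is the displayed integer vector. Then <v, e_j> = <v, u_j> / sqrt(<u_j, u_j>), so |<v, e_j>|^2 = <v, u_j>^2 / <u_j, u_j>.
Coefficients: <v, e_1> = 3/sqrt(1), <v, e_2> = -5/sqrt(5).
Square and sum: Σ |<v, e_j>|^2 = 14.
Compute ||v||^2 = v·v = 14.
Deficit = 14 − 14 = 0 ≥ 0, confirming Bessel's inequality. (The deficit equals ||v − Σ <v,e_j> e_j||^2, the squared distance from v to span{e_j}.)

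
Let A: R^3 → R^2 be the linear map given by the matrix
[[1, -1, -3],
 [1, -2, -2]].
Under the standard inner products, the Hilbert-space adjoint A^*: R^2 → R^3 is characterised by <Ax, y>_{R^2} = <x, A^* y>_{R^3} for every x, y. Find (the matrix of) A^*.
A^* = A^T =
[[1, 1],
 [-1, -2],
 [-3, -2]]

For real matrices with standard dot products, the defining identity <Ax, y> = <x, A^* y> gives (Ax)^T y = x^T (A^*) y, i.e. x^T A^T y = x^T (A^*) y. Since this holds for all x, y, we must have A^* = A^T. Therefore
A^* =
[[1, 1],
 [-1, -2],
 [-3, -2]].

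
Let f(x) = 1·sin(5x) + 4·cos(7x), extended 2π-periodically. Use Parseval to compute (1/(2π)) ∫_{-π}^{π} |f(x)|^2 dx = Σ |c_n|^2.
Σ |c_n|^2 = 17/2

Expand |f|^2 and use orthogonality of {sin(nx), cos(mx)} on [-π, π]:
  ∫_{-π}^{π} sin(nx)^2 dx = π, ∫ cos(mx)^2 dx = π, and cross terms integrate to 0.
So ∫_{-π}^{π} f(x)^2 dx = 1^2 · π + 4^2 · π = (1 + 16)π.
Divide by 2π: (1 + 16)/2 = 17/2.
By Parseval, this equals Σ |c_n|^2.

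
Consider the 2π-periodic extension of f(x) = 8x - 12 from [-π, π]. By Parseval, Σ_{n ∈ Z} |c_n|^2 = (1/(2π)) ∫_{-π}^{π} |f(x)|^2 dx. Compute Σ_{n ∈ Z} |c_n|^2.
Σ |c_n|^2 = 64π^2/3 + 144

Expand and integrate term by term over [-π, π]:
  ∫ (8x)^2 dx = 64·(2π^3/3); ∫ 2·8·(-12)·x dx = 0 (odd integrand); ∫ (-12)^2 dx = 144·2π.
So (1/(2π)) ∫_{-π}^{π} (8x - 12)^2 dx = 64π^2/3 + 144 = 64π^2/3 + 144.
Parseval ⇒ Σ |c_n|^2 = 64π^2/3 + 144.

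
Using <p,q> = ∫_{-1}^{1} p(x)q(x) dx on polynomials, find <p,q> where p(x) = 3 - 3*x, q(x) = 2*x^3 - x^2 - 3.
<p,q> = -112/5

Expand the product: p(x)·q(x) = -6*x^4 + 9*x^3 - 3*x^2 + 9*x - 9.
∫_{-1}^{1} of each monomial x^k gives [2/(k+1) if k even, 0 if k odd]. Integrating term-by-term (or equivalently evaluating the antiderivative F(x) = -6*x^5/5 + 9*x^4/4 - x^3 + 9*x^2/2 - 9*x at the endpoints):
  F(1) − F(−1) = -89/20 − (359/20) = -112/5.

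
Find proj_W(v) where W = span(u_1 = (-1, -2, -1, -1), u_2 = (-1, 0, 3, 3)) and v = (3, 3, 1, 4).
proj_W(v) = (16/9, 103/27, 62/27, 62/27)

Set up U = [u_1 | ... | u_2] ∈ R^(4×2). The projector onto W = col(U) is P = U (U^T U)^(-1) U^T.
Compute U^T U =
  [7, -5]
  [-5, 19],
and U^T v = (-14, 12).
Solve U^T U · c = U^T v for the coefficients: c = (-103/54, 7/54). The projection is proj_W(v) = U c.
Check: (v - proj_W(v)) · u_1 = 0  (should be 0).
Check: (v - proj_W(v)) · u_2 = 0  (should be 0).
Result: proj_W(v) = (16/9, 103/27, 62/27, 62/27).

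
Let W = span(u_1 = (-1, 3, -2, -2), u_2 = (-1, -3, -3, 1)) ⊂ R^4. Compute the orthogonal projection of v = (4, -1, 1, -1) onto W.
proj_W(v) = (139/172, -63/172, 337/172, 101/172)

Set up U = [u_1 | ... | u_2] ∈ R^(4×2). The projector onto W = col(U) is P = U (U^T U)^(-1) U^T.
Compute U^T U =
  [18, -4]
  [-4, 20],
and U^T v = (-7, -5).
Solve U^T U · c = U^T v for the coefficients: c = (-20/43, -59/172). The projection is proj_W(v) = U c.
Check: (v - proj_W(v)) · u_1 = 0  (should be 0).
Check: (v - proj_W(v)) · u_2 = 0  (should be 0).
Result: proj_W(v) = (139/172, -63/172, 337/172, 101/172).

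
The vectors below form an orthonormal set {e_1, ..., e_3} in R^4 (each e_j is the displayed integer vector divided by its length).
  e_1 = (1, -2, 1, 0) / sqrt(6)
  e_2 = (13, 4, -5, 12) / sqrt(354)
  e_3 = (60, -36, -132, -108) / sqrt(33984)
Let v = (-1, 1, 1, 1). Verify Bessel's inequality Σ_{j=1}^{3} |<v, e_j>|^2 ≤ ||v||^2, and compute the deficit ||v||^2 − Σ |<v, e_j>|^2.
Σ |<v, e_j>|^2 = 4; ||v||^2 = 4; deficit = 0

Write each e_j = u_j / sqrt(<u_j, u_j>) where u_j is the displayed integer vector. Then <v, e_j> = <v, u_j> / sqrt(<u_j, u_j>), so |<v, e_j>|^2 = <v, u_j>^2 / <u_j, u_j>.
Coefficients: <v, e_1> = -2/sqrt(6), <v, e_2> = -2/sqrt(354), <v, e_3> = -336/sqrt(33984).
Square and sum: Σ |<v, e_j>|^2 = 4.
Compute ||v||^2 = v·v = 4.
Deficit = 4 − 4 = 0 ≥ 0, confirming Bessel's inequality. (The deficit equals ||v − Σ <v,e_j> e_j||^2, the squared distance from v to span{e_j}.)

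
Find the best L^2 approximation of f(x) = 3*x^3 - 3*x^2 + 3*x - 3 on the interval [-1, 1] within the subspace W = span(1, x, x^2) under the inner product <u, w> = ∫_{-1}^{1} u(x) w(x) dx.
g(x) = -3*x^2 + 24*x/5 - 3

The best approximation g ∈ W is the orthogonal projection of f onto W. Writing g = a_0 + a_1 x + a_2 x^2, the coefficients solve the normal equations G · a = b where
  G_{ij} = <φ_i, φ_j> and b_i = <f, φ_i>, with φ_0 = 1, φ_1 = x, φ_2 = x^2.
G =
  [2, 0, 2/3]
  [0, 2/3, 0]
  [2/3, 0, 2/5],
b = (-8, 16/5, -16/5).
Solving gives a_0 = -3, a_1 = 24/5, a_2 = -3, so
  g(x) = -3*x^2 + 24*x/5 - 3.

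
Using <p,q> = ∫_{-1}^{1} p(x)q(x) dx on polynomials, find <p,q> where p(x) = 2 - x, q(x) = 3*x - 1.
<p,q> = -6

Expand the product: p(x)·q(x) = -3*x^2 + 7*x - 2.
∫_{-1}^{1} of each monomial x^k gives [2/(k+1) if k even, 0 if k odd]. Integrating term-by-term (or equivalently evaluating the antiderivative F(x) = -x^3 + 7*x^2/2 - 2*x at the endpoints):
  F(1) − F(−1) = 1/2 − (13/2) = -6.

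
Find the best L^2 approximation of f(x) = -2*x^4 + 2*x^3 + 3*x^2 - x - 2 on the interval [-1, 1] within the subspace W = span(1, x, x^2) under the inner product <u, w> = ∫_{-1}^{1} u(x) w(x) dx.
g(x) = 9*x^2/7 + x/5 - 64/35

The best approximation g ∈ W is the orthogonal projection of f onto W. Writing g = a_0 + a_1 x + a_2 x^2, the coefficients solve the normal equations G · a = b where
  G_{ij} = <φ_i, φ_j> and b_i = <f, φ_i>, with φ_0 = 1, φ_1 = x, φ_2 = x^2.
G =
  [2, 0, 2/3]
  [0, 2/3, 0]
  [2/3, 0, 2/5],
b = (-14/5, 2/15, -74/105).
Solving gives a_0 = -64/35, a_1 = 1/5, a_2 = 9/7, so
  g(x) = 9*x^2/7 + x/5 - 64/35.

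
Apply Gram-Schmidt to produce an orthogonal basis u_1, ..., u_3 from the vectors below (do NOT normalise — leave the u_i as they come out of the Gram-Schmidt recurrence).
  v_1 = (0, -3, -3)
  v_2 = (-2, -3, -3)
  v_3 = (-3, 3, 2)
Orthogonal basis:
  u_1 = (0, -3, -3)
  u_2 = (-2, 0, 0)
  u_3 = (0, 1/2, -1/2)

Apply the Gram-Schmidt recurrence
  u_1 = v_1
  u_i = v_i − Σ_{j<i} ((v_i · u_j) / (u_j · u_j)) · u_j.

Step by step this gives:
  u_1 = (0, -3, -3)
  u_2 = (-2, 0, 0)
  u_3 = (0, 1/2, -1/2)

Orthogonality check:
  u_2 · u_1 = 0 (should be 0)
  u_3 · u_1 = 0 (should be 0)
  u_3 · u_2 = 0 (should be 0)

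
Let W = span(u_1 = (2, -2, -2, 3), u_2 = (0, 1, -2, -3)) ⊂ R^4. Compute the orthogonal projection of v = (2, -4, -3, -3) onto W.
proj_W(v) = (58/35, -16/35, -142/35, -39/35)

Set up U = [u_1 | ... | u_2] ∈ R^(4×2). The projector onto W = col(U) is P = U (U^T U)^(-1) U^T.
Compute U^T U =
  [21, -7]
  [-7, 14],
and U^T v = (9, 11).
Solve U^T U · c = U^T v for the coefficients: c = (29/35, 6/5). The projection is proj_W(v) = U c.
Check: (v - proj_W(v)) · u_1 = 0  (should be 0).
Check: (v - proj_W(v)) · u_2 = 0  (should be 0).
Result: proj_W(v) = (58/35, -16/35, -142/35, -39/35).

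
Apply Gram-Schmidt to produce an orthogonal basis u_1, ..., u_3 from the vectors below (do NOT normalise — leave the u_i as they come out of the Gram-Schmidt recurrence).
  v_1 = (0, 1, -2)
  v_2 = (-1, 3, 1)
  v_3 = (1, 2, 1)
Orthogonal basis:
  u_1 = (0, 1, -2)
  u_2 = (-1, 14/5, 7/5)
  u_3 = (14/9, 4/9, 2/9)

Apply the Gram-Schmidt recurrence
  u_1 = v_1
  u_i = v_i − Σ_{j<i} ((v_i · u_j) / (u_j · u_j)) · u_j.

Step by step this gives:
  u_1 = (0, 1, -2)
  u_2 = (-1, 14/5, 7/5)
  u_3 = (14/9, 4/9, 2/9)

Orthogonality check:
  u_2 · u_1 = 0 (should be 0)
  u_3 · u_1 = 0 (should be 0)
  u_3 · u_2 = 0 (should be 0)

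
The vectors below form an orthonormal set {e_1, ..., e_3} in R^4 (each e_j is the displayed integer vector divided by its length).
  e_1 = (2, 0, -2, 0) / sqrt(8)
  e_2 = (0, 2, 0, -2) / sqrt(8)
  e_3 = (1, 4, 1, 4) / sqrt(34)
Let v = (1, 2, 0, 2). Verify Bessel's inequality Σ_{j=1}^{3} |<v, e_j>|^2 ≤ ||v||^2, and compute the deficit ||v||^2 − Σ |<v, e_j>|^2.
Σ |<v, e_j>|^2 = 9; ||v||^2 = 9; deficit = 0

Write each e_j = u_j / sqrt(<u_j, u_j>) where u_j is the displayed integer vector. Then <v, e_j> = <v, u_j> / sqrt(<u_j, u_j>), so |<v, e_j>|^2 = <v, u_j>^2 / <u_j, u_j>.
Coefficients: <v, e_1> = 2/sqrt(8), <v, e_2> = 0/sqrt(8), <v, e_3> = 17/sqrt(34).
Square and sum: Σ |<v, e_j>|^2 = 9.
Compute ||v||^2 = v·v = 9.
Deficit = 9 − 9 = 0 ≥ 0, confirming Bessel's inequality. (The deficit equals ||v − Σ <v,e_j> e_j||^2, the squared distance from v to span{e_j}.)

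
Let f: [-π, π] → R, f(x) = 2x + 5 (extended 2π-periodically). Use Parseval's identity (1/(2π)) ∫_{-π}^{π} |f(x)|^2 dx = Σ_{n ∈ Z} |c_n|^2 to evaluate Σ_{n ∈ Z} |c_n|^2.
Σ |c_n|^2 = 4π^2/3 + 25

Expand and integrate term by term over [-π, π]:
  ∫ (2x)^2 dx = 4·(2π^3/3); ∫ 2·2·(5)·x dx = 0 (odd integrand); ∫ 5^2 dx = 25·2π.
So (1/(2π)) ∫_{-π}^{π} (2x + 5)^2 dx = 4π^2/3 + 25 = 4π^2/3 + 25.
Parseval ⇒ Σ |c_n|^2 = 4π^2/3 + 25.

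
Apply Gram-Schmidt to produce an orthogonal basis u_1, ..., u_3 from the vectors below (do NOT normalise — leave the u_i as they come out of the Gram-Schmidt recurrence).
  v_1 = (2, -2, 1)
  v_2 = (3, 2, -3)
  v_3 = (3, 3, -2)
Orthogonal basis:
  u_1 = (2, -2, 1)
  u_2 = (29/9, 16/9, -26/9)
  u_3 = (76/197, 171/197, 190/197)

Apply the Gram-Schmidt recurrence
  u_1 = v_1
  u_i = v_i − Σ_{j<i} ((v_i · u_j) / (u_j · u_j)) · u_j.

Step by step this gives:
  u_1 = (2, -2, 1)
  u_2 = (29/9, 16/9, -26/9)
  u_3 = (76/197, 171/197, 190/197)

Orthogonality check:
  u_2 · u_1 = 0 (should be 0)
  u_3 · u_1 = 0 (should be 0)
  u_3 · u_2 = 0 (should be 0)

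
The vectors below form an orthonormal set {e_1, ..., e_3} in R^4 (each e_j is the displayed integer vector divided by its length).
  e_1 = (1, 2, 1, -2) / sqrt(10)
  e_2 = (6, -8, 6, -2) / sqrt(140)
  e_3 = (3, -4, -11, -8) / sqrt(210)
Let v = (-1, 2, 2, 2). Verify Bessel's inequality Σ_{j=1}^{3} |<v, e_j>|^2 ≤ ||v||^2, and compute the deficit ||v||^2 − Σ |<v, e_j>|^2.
Σ |<v, e_j>|^2 = 194/15; ||v||^2 = 13; deficit = 1/15

Write each e_j = u_j / sqrt(<u_j, u_j>) where u_j is the displayed integer vector. Then <v, e_j> = <v, u_j> / sqrt(<u_j, u_j>), so |<v, e_j>|^2 = <v, u_j>^2 / <u_j, u_j>.
Coefficients: <v, e_1> = 1/sqrt(10), <v, e_2> = -14/sqrt(140), <v, e_3> = -49/sqrt(210).
Square and sum: Σ |<v, e_j>|^2 = 194/15.
Compute ||v||^2 = v·v = 13.
Deficit = 13 − 194/15 = 1/15 ≥ 0, confirming Bessel's inequality. (The deficit equals ||v − Σ <v,e_j> e_j||^2, the squared distance from v to span{e_j}.)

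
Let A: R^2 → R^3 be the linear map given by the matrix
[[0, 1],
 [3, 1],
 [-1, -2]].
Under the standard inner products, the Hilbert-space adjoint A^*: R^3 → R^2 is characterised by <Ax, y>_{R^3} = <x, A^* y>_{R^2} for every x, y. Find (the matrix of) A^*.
A^* = A^T =
[[0, 3, -1],
 [1, 1, -2]]

For real matrices with standard dot products, the defining identity <Ax, y> = <x, A^* y> gives (Ax)^T y = x^T (A^*) y, i.e. x^T A^T y = x^T (A^*) y. Since this holds for all x, y, we must have A^* = A^T. Therefore
A^* =
[[0, 3, -1],
 [1, 1, -2]].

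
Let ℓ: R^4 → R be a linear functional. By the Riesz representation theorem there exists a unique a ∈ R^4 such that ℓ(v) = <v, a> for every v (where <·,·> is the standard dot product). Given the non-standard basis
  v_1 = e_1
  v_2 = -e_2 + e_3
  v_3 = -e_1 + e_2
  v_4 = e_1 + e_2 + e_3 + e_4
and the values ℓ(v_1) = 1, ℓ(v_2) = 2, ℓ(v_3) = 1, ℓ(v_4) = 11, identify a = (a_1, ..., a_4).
a = (1, 2, 4, 4)

Write a = (a_1, ..., a_4) in the standard basis. For each basis vector v_i, ℓ(v_i) = <v_i, a> is a linear equation in the a_j's. Collect the n equations into a matrix system V a = ℓ, where row i of V is v_i (expressed in the standard basis). Since V is invertible (lower-triangular with 1s on the diagonal, up to permutation), solve by back-substitution:
  V =
[[1, 0, 0, 0],
 [0, -1, 1, 0],
 [-1, 1, 0, 0],
 [1, 1, 1, 1]]
  V a = (1, 2, 1, 11)
Solving gives a = (1, 2, 4, 4).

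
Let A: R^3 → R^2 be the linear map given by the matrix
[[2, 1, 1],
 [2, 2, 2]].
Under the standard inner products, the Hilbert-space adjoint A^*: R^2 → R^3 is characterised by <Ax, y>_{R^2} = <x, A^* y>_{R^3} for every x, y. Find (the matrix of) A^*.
A^* = A^T =
[[2, 2],
 [1, 2],
 [1, 2]]

For real matrices with standard dot products, the defining identity <Ax, y> = <x, A^* y> gives (Ax)^T y = x^T (A^*) y, i.e. x^T A^T y = x^T (A^*) y. Since this holds for all x, y, we must have A^* = A^T. Therefore
A^* =
[[2, 2],
 [1, 2],
 [1, 2]].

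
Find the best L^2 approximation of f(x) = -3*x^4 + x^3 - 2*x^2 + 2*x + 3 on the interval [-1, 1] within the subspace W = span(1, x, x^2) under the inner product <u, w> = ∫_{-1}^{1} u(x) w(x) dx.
g(x) = -32*x^2/7 + 13*x/5 + 114/35

The best approximation g ∈ W is the orthogonal projection of f onto W. Writing g = a_0 + a_1 x + a_2 x^2, the coefficients solve the normal equations G · a = b where
  G_{ij} = <φ_i, φ_j> and b_i = <f, φ_i>, with φ_0 = 1, φ_1 = x, φ_2 = x^2.
G =
  [2, 0, 2/3]
  [0, 2/3, 0]
  [2/3, 0, 2/5],
b = (52/15, 26/15, 12/35).
Solving gives a_0 = 114/35, a_1 = 13/5, a_2 = -32/7, so
  g(x) = -32*x^2/7 + 13*x/5 + 114/35.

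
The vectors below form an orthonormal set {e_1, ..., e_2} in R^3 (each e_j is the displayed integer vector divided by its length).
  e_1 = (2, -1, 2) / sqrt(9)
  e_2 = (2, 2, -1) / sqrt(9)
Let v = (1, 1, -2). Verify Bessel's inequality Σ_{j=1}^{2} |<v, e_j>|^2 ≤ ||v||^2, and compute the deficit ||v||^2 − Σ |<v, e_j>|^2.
Σ |<v, e_j>|^2 = 5; ||v||^2 = 6; deficit = 1

Write each e_j = u_j / sqrt(<u_j, u_j>) where u_j is the displayed integer vector. Then <v, e_j> = <v, u_j> / sqrt(<u_j, u_j>), so |<v, e_j>|^2 = <v, u_j>^2 / <u_j, u_j>.
Coefficients: <v, e_1> = -3/sqrt(9), <v, e_2> = 6/sqrt(9).
Square and sum: Σ |<v, e_j>|^2 = 5.
Compute ||v||^2 = v·v = 6.
Deficit = 6 − 5 = 1 ≥ 0, confirming Bessel's inequality. (The deficit equals ||v − Σ <v,e_j> e_j||^2, the squared distance from v to span{e_j}.)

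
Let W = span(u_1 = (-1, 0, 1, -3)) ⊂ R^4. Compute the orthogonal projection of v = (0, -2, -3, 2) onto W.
proj_W(v) = (9/11, 0, -9/11, 27/11)

Set up U = [u_1 | ... | u_1] ∈ R^(4×1). The projector onto W = col(U) is P = U (U^T U)^(-1) U^T.
Compute U^T U =
  [11],
and U^T v = (-9).
Solve U^T U · c = U^T v for the coefficients: c = (-9/11). The projection is proj_W(v) = U c.
Check: (v - proj_W(v)) · u_1 = 0  (should be 0).
Result: proj_W(v) = (9/11, 0, -9/11, 27/11).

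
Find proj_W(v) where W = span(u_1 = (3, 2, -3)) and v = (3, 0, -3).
proj_W(v) = (27/11, 18/11, -27/11)

Set up U = [u_1 | ... | u_1] ∈ R^(3×1). The projector onto W = col(U) is P = U (U^T U)^(-1) U^T.
Compute U^T U =
  [22],
and U^T v = (18).
Solve U^T U · c = U^T v for the coefficients: c = (9/11). The projection is proj_W(v) = U c.
Check: (v - proj_W(v)) · u_1 = 0  (should be 0).
Result: proj_W(v) = (27/11, 18/11, -27/11).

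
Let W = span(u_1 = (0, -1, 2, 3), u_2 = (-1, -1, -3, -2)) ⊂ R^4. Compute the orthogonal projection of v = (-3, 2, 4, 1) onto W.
proj_W(v) = (83/89, 91/89, 233/89, 142/89)

Set up U = [u_1 | ... | u_2] ∈ R^(4×2). The projector onto W = col(U) is P = U (U^T U)^(-1) U^T.
Compute U^T U =
  [14, -11]
  [-11, 15],
and U^T v = (9, -13).
Solve U^T U · c = U^T v for the coefficients: c = (-8/89, -83/89). The projection is proj_W(v) = U c.
Check: (v - proj_W(v)) · u_1 = 0  (should be 0).
Check: (v - proj_W(v)) · u_2 = 0  (should be 0).
Result: proj_W(v) = (83/89, 91/89, 233/89, 142/89).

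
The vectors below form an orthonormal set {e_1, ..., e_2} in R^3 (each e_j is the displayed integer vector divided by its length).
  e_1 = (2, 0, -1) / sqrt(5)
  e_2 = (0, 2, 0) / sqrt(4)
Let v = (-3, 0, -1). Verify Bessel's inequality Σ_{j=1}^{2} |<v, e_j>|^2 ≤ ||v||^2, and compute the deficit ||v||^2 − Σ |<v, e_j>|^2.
Σ |<v, e_j>|^2 = 5; ||v||^2 = 10; deficit = 5

Write each e_j = u_j / sqrt(<u_j, u_j>) where u_j is the displayed integer vector. Then <v, e_j> = <v, u_j> / sqrt(<u_j, u_j>), so |<v, e_j>|^2 = <v, u_j>^2 / <u_j, u_j>.
Coefficients: <v, e_1> = -5/sqrt(5), <v, e_2> = 0/sqrt(4).
Square and sum: Σ |<v, e_j>|^2 = 5.
Compute ||v||^2 = v·v = 10.
Deficit = 10 − 5 = 5 ≥ 0, confirming Bessel's inequality. (The deficit equals ||v − Σ <v,e_j> e_j||^2, the squared distance from v to span{e_j}.)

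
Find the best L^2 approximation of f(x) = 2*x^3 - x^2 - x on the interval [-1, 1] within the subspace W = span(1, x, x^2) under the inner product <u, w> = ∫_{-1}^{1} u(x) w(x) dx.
g(x) = -x^2 + x/5

The best approximation g ∈ W is the orthogonal projection of f onto W. Writing g = a_0 + a_1 x + a_2 x^2, the coefficients solve the normal equations G · a = b where
  G_{ij} = <φ_i, φ_j> and b_i = <f, φ_i>, with φ_0 = 1, φ_1 = x, φ_2 = x^2.
G =
  [2, 0, 2/3]
  [0, 2/3, 0]
  [2/3, 0, 2/5],
b = (-2/3, 2/15, -2/5).
Solving gives a_0 = 0, a_1 = 1/5, a_2 = -1, so
  g(x) = -x^2 + x/5.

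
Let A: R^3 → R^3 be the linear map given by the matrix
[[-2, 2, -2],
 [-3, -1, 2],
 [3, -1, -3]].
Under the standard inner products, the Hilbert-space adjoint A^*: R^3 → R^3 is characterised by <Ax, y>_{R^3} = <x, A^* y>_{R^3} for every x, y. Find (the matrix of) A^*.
A^* = A^T =
[[-2, -3, 3],
 [2, -1, -1],
 [-2, 2, -3]]

For real matrices with standard dot products, the defining identity <Ax, y> = <x, A^* y> gives (Ax)^T y = x^T (A^*) y, i.e. x^T A^T y = x^T (A^*) y. Since this holds for all x, y, we must have A^* = A^T. Therefore
A^* =
[[-2, -3, 3],
 [2, -1, -1],
 [-2, 2, -3]].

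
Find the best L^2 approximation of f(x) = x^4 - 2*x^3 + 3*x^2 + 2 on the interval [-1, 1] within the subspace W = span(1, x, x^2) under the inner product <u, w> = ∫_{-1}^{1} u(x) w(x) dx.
g(x) = 27*x^2/7 - 6*x/5 + 67/35

The best approximation g ∈ W is the orthogonal projection of f onto W. Writing g = a_0 + a_1 x + a_2 x^2, the coefficients solve the normal equations G · a = b where
  G_{ij} = <φ_i, φ_j> and b_i = <f, φ_i>, with φ_0 = 1, φ_1 = x, φ_2 = x^2.
G =
  [2, 0, 2/3]
  [0, 2/3, 0]
  [2/3, 0, 2/5],
b = (32/5, -4/5, 296/105).
Solving gives a_0 = 67/35, a_1 = -6/5, a_2 = 27/7, so
  g(x) = 27*x^2/7 - 6*x/5 + 67/35.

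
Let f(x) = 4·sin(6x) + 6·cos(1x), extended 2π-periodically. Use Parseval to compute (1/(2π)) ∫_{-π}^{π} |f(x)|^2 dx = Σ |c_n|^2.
Σ |c_n|^2 = 26

Expand |f|^2 and use orthogonality of {sin(nx), cos(mx)} on [-π, π]:
  ∫_{-π}^{π} sin(nx)^2 dx = π, ∫ cos(mx)^2 dx = π, and cross terms integrate to 0.
So ∫_{-π}^{π} f(x)^2 dx = 4^2 · π + 6^2 · π = (16 + 36)π.
Divide by 2π: (16 + 36)/2 = 26.
By Parseval, this equals Σ |c_n|^2.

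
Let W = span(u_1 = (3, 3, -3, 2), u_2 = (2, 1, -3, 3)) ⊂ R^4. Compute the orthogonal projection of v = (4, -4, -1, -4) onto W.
proj_W(v) = (-55/137, -20/137, 90/137, -95/137)

Set up U = [u_1 | ... | u_2] ∈ R^(4×2). The projector onto W = col(U) is P = U (U^T U)^(-1) U^T.
Compute U^T U =
  [31, 24]
  [24, 23],
and U^T v = (-5, -5).
Solve U^T U · c = U^T v for the coefficients: c = (5/137, -35/137). The projection is proj_W(v) = U c.
Check: (v - proj_W(v)) · u_1 = 0  (should be 0).
Check: (v - proj_W(v)) · u_2 = 0  (should be 0).
Result: proj_W(v) = (-55/137, -20/137, 90/137, -95/137).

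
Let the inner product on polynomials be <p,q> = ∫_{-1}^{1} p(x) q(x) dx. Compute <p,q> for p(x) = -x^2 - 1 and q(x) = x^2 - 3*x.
<p,q> = -16/15

Expand the product: p(x)·q(x) = -x^4 + 3*x^3 - x^2 + 3*x.
∫_{-1}^{1} of each monomial x^k gives [2/(k+1) if k even, 0 if k odd]. Integrating term-by-term (or equivalently evaluating the antiderivative F(x) = -x^5/5 + 3*x^4/4 - x^3/3 + 3*x^2/2 at the endpoints):
  F(1) − F(−1) = 103/60 − (167/60) = -16/15.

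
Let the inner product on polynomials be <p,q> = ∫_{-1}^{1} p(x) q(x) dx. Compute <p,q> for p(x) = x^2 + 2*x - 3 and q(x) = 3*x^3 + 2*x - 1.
<p,q> = 52/5

Expand the product: p(x)·q(x) = 3*x^5 + 6*x^4 - 7*x^3 + 3*x^2 - 8*x + 3.
∫_{-1}^{1} of each monomial x^k gives [2/(k+1) if k even, 0 if k odd]. Integrating term-by-term (or equivalently evaluating the antiderivative F(x) = x^6/2 + 6*x^5/5 - 7*x^4/4 + x^3 - 4*x^2 + 3*x at the endpoints):
  F(1) − F(−1) = -1/20 − (-209/20) = 52/5.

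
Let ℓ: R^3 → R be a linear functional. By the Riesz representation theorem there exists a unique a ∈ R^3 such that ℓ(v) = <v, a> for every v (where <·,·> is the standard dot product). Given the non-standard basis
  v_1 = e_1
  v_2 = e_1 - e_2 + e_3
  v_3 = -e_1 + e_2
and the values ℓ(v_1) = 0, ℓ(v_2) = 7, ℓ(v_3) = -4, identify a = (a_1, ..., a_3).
a = (0, -4, 3)

Write a = (a_1, ..., a_3) in the standard basis. For each basis vector v_i, ℓ(v_i) = <v_i, a> is a linear equation in the a_j's. Collect the n equations into a matrix system V a = ℓ, where row i of V is v_i (expressed in the standard basis). Since V is invertible (lower-triangular with 1s on the diagonal, up to permutation), solve by back-substitution:
  V =
[[1, 0, 0],
 [1, -1, 1],
 [-1, 1, 0]]
  V a = (0, 7, -4)
Solving gives a = (0, -4, 3).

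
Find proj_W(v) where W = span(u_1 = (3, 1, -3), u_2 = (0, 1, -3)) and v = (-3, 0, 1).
proj_W(v) = (-3, -3/10, 9/10)

Set up U = [u_1 | ... | u_2] ∈ R^(3×2). The projector onto W = col(U) is P = U (U^T U)^(-1) U^T.
Compute U^T U =
  [19, 10]
  [10, 10],
and U^T v = (-12, -3).
Solve U^T U · c = U^T v for the coefficients: c = (-1, 7/10). The projection is proj_W(v) = U c.
Check: (v - proj_W(v)) · u_1 = 0  (should be 0).
Check: (v - proj_W(v)) · u_2 = 0  (should be 0).
Result: proj_W(v) = (-3, -3/10, 9/10).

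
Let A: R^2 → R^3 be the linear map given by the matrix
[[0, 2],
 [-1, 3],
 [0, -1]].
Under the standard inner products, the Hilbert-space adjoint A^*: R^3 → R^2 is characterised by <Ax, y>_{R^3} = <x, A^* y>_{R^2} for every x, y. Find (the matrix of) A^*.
A^* = A^T =
[[0, -1, 0],
 [2, 3, -1]]

For real matrices with standard dot products, the defining identity <Ax, y> = <x, A^* y> gives (Ax)^T y = x^T (A^*) y, i.e. x^T A^T y = x^T (A^*) y. Since this holds for all x, y, we must have A^* = A^T. Therefore
A^* =
[[0, -1, 0],
 [2, 3, -1]].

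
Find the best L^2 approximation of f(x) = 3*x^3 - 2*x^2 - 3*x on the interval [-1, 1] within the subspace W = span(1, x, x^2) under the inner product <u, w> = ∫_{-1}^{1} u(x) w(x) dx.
g(x) = -2*x^2 - 6*x/5

The best approximation g ∈ W is the orthogonal projection of f onto W. Writing g = a_0 + a_1 x + a_2 x^2, the coefficients solve the normal equations G · a = b where
  G_{ij} = <φ_i, φ_j> and b_i = <f, φ_i>, with φ_0 = 1, φ_1 = x, φ_2 = x^2.
G =
  [2, 0, 2/3]
  [0, 2/3, 0]
  [2/3, 0, 2/5],
b = (-4/3, -4/5, -4/5).
Solving gives a_0 = 0, a_1 = -6/5, a_2 = -2, so
  g(x) = -2*x^2 - 6*x/5.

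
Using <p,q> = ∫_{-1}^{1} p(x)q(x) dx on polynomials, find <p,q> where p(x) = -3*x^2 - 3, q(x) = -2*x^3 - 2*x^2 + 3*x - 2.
<p,q> = 112/5

Expand the product: p(x)·q(x) = 6*x^5 + 6*x^4 - 3*x^3 + 12*x^2 - 9*x + 6.
∫_{-1}^{1} of each monomial x^k gives [2/(k+1) if k even, 0 if k odd]. Integrating term-by-term (or equivalently evaluating the antiderivative F(x) = x^6 + 6*x^5/5 - 3*x^4/4 + 4*x^3 - 9*x^2/2 + 6*x at the endpoints):
  F(1) − F(−1) = 139/20 − (-309/20) = 112/5.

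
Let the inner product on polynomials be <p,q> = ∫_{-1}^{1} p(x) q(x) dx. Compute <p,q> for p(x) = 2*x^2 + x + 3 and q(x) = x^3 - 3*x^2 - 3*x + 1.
<p,q> = -8/3

Expand the product: p(x)·q(x) = 2*x^5 - 5*x^4 - 6*x^3 - 10*x^2 - 8*x + 3.
∫_{-1}^{1} of each monomial x^k gives [2/(k+1) if k even, 0 if k odd]. Integrating term-by-term (or equivalently evaluating the antiderivative F(x) = x^6/3 - x^5 - 3*x^4/2 - 10*x^3/3 - 4*x^2 + 3*x at the endpoints):
  F(1) − F(−1) = -13/2 − (-23/6) = -8/3.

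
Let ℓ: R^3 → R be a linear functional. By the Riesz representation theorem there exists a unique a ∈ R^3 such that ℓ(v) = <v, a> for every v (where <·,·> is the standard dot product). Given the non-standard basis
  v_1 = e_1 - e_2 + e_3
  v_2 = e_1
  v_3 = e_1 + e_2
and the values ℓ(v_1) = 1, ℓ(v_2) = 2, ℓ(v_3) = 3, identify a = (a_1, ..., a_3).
a = (2, 1, 0)

Write a = (a_1, ..., a_3) in the standard basis. For each basis vector v_i, ℓ(v_i) = <v_i, a> is a linear equation in the a_j's. Collect the n equations into a matrix system V a = ℓ, where row i of V is v_i (expressed in the standard basis). Since V is invertible (lower-triangular with 1s on the diagonal, up to permutation), solve by back-substitution:
  V =
[[1, -1, 1],
 [1, 0, 0],
 [1, 1, 0]]
  V a = (1, 2, 3)
Solving gives a = (2, 1, 0).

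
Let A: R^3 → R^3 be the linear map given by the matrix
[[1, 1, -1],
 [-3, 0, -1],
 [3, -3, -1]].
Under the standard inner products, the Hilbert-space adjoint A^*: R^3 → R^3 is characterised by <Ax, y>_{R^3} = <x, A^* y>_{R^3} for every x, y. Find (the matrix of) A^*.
A^* = A^T =
[[1, -3, 3],
 [1, 0, -3],
 [-1, -1, -1]]

For real matrices with standard dot products, the defining identity <Ax, y> = <x, A^* y> gives (Ax)^T y = x^T (A^*) y, i.e. x^T A^T y = x^T (A^*) y. Since this holds for all x, y, we must have A^* = A^T. Therefore
A^* =
[[1, -3, 3],
 [1, 0, -3],
 [-1, -1, -1]].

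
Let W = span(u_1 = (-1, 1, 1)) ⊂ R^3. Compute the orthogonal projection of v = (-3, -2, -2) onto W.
proj_W(v) = (1/3, -1/3, -1/3)

Set up U = [u_1 | ... | u_1] ∈ R^(3×1). The projector onto W = col(U) is P = U (U^T U)^(-1) U^T.
Compute U^T U =
  [3],
and U^T v = (-1).
Solve U^T U · c = U^T v for the coefficients: c = (-1/3). The projection is proj_W(v) = U c.
Check: (v - proj_W(v)) · u_1 = 0  (should be 0).
Result: proj_W(v) = (1/3, -1/3, -1/3).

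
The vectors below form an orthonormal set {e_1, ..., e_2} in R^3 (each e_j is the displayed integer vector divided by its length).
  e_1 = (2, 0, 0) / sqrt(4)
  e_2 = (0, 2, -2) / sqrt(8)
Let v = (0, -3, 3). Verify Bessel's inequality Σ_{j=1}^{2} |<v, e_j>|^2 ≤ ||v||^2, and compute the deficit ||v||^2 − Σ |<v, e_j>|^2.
Σ |<v, e_j>|^2 = 18; ||v||^2 = 18; deficit = 0

Write each e_j = u_j / sqrt(<u_j, u_j>) where u_j is the displayed integer vector. Then <v, e_j> = <v, u_j> / sqrt(<u_j, u_j>), so |<v, e_j>|^2 = <v, u_j>^2 / <u_j, u_j>.
Coefficients: <v, e_1> = 0/sqrt(4), <v, e_2> = -12/sqrt(8).
Square and sum: Σ |<v, e_j>|^2 = 18.
Compute ||v||^2 = v·v = 18.
Deficit = 18 − 18 = 0 ≥ 0, confirming Bessel's inequality. (The deficit equals ||v − Σ <v,e_j> e_j||^2, the squared distance from v to span{e_j}.)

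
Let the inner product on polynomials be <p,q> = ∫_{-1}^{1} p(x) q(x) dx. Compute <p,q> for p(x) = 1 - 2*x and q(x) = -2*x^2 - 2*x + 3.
<p,q> = 22/3

Expand the product: p(x)·q(x) = 4*x^3 + 2*x^2 - 8*x + 3.
∫_{-1}^{1} of each monomial x^k gives [2/(k+1) if k even, 0 if k odd]. Integrating term-by-term (or equivalently evaluating the antiderivative F(x) = x^4 + 2*x^3/3 - 4*x^2 + 3*x at the endpoints):
  F(1) − F(−1) = 2/3 − (-20/3) = 22/3.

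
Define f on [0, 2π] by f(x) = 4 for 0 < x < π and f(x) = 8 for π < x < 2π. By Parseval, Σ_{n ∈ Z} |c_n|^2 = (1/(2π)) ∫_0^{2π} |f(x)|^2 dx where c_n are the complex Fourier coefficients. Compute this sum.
Σ |c_n|^2 = 40

Parseval equates the L^2 energy of f (normalised by 1/(2π)) with the ℓ^2 sum of its Fourier coefficients: (1/(2π)) ∫_0^{2π} |f|^2 = Σ |c_n|^2.
Compute the left side: (1/(2π)) [∫_0^π 4^2 dx + ∫_π^{2π} 8^2 dx] = (1/(2π)) · (16π + 64π) = (16 + 64)/2 = 40.
So Σ_{n ∈ Z} |c_n|^2 = 40.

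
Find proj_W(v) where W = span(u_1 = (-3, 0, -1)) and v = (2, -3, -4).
proj_W(v) = (3/5, 0, 1/5)

Set up U = [u_1 | ... | u_1] ∈ R^(3×1). The projector onto W = col(U) is P = U (U^T U)^(-1) U^T.
Compute U^T U =
  [10],
and U^T v = (-2).
Solve U^T U · c = U^T v for the coefficients: c = (-1/5). The projection is proj_W(v) = U c.
Check: (v - proj_W(v)) · u_1 = 0  (should be 0).
Result: proj_W(v) = (3/5, 0, 1/5).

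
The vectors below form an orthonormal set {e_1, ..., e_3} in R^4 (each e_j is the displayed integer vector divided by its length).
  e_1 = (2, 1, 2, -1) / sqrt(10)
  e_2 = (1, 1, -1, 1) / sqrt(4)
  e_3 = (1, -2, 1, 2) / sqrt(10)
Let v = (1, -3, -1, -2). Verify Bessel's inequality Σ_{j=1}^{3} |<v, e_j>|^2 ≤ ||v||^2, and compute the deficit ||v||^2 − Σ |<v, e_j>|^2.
Σ |<v, e_j>|^2 = 11/4; ||v||^2 = 15; deficit = 49/4

Write each e_j = u_j / sqrt(<u_j, u_j>) where u_j is the displayed integer vector. Then <v, e_j> = <v, u_j> / sqrt(<u_j, u_j>), so |<v, e_j>|^2 = <v, u_j>^2 / <u_j, u_j>.
Coefficients: <v, e_1> = -1/sqrt(10), <v, e_2> = -3/sqrt(4), <v, e_3> = 2/sqrt(10).
Square and sum: Σ |<v, e_j>|^2 = 11/4.
Compute ||v||^2 = v·v = 15.
Deficit = 15 − 11/4 = 49/4 ≥ 0, confirming Bessel's inequality. (The deficit equals ||v − Σ <v,e_j> e_j||^2, the squared distance from v to span{e_j}.)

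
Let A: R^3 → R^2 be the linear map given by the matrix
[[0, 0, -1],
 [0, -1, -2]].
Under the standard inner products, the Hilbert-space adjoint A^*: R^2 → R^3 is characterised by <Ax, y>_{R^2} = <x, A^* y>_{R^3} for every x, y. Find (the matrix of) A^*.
A^* = A^T =
[[0, 0],
 [0, -1],
 [-1, -2]]

For real matrices with standard dot products, the defining identity <Ax, y> = <x, A^* y> gives (Ax)^T y = x^T (A^*) y, i.e. x^T A^T y = x^T (A^*) y. Since this holds for all x, y, we must have A^* = A^T. Therefore
A^* =
[[0, 0],
 [0, -1],
 [-1, -2]].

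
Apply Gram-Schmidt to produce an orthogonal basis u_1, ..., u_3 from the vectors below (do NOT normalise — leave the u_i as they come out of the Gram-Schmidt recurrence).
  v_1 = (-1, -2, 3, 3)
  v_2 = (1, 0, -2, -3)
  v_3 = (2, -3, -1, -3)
Orthogonal basis:
  u_1 = (-1, -2, 3, 3)
  u_2 = (7/23, -32/23, 2/23, -21/23)
  u_3 = (19/22, -1/11, -2/11, 9/22)

Apply the Gram-Schmidt recurrence
  u_1 = v_1
  u_i = v_i − Σ_{j<i} ((v_i · u_j) / (u_j · u_j)) · u_j.

Step by step this gives:
  u_1 = (-1, -2, 3, 3)
  u_2 = (7/23, -32/23, 2/23, -21/23)
  u_3 = (19/22, -1/11, -2/11, 9/22)

Orthogonality check:
  u_2 · u_1 = 0 (should be 0)
  u_3 · u_1 = 0 (should be 0)
  u_3 · u_2 = 0 (should be 0)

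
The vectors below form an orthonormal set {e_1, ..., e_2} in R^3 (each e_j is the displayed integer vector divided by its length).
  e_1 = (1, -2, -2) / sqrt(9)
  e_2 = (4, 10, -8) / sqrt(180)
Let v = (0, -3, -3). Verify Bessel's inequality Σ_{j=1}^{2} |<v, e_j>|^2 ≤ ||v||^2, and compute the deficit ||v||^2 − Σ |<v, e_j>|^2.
Σ |<v, e_j>|^2 = 81/5; ||v||^2 = 18; deficit = 9/5

Write each e_j = u_j / sqrt(<u_j, u_j>) where u_j is the displayed integer vector. Then <v, e_j> = <v, u_j> / sqrt(<u_j, u_j>), so |<v, e_j>|^2 = <v, u_j>^2 / <u_j, u_j>.
Coefficients: <v, e_1> = 12/sqrt(9), <v, e_2> = -6/sqrt(180).
Square and sum: Σ |<v, e_j>|^2 = 81/5.
Compute ||v||^2 = v·v = 18.
Deficit = 18 − 81/5 = 9/5 ≥ 0, confirming Bessel's inequality. (The deficit equals ||v − Σ <v,e_j> e_j||^2, the squared distance from v to span{e_j}.)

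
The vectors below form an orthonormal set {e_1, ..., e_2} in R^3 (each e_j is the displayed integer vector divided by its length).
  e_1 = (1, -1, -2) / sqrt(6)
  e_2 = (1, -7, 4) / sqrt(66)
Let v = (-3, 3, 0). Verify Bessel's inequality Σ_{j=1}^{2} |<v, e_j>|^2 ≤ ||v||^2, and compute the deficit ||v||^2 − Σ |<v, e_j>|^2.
Σ |<v, e_j>|^2 = 162/11; ||v||^2 = 18; deficit = 36/11

Write each e_j = u_j / sqrt(<u_j, u_j>) where u_j is the displayed integer vector. Then <v, e_j> = <v, u_j> / sqrt(<u_j, u_j>), so |<v, e_j>|^2 = <v, u_j>^2 / <u_j, u_j>.
Coefficients: <v, e_1> = -6/sqrt(6), <v, e_2> = -24/sqrt(66).
Square and sum: Σ |<v, e_j>|^2 = 162/11.
Compute ||v||^2 = v·v = 18.
Deficit = 18 − 162/11 = 36/11 ≥ 0, confirming Bessel's inequality. (The deficit equals ||v − Σ <v,e_j> e_j||^2, the squared distance from v to span{e_j}.)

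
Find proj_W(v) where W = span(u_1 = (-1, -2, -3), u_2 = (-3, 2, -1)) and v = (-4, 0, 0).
proj_W(v) = (-8/3, 4/3, -4/3)

Set up U = [u_1 | ... | u_2] ∈ R^(3×2). The projector onto W = col(U) is P = U (U^T U)^(-1) U^T.
Compute U^T U =
  [14, 2]
  [2, 14],
and U^T v = (4, 12).
Solve U^T U · c = U^T v for the coefficients: c = (1/6, 5/6). The projection is proj_W(v) = U c.
Check: (v - proj_W(v)) · u_1 = 0  (should be 0).
Check: (v - proj_W(v)) · u_2 = 0  (should be 0).
Result: proj_W(v) = (-8/3, 4/3, -4/3).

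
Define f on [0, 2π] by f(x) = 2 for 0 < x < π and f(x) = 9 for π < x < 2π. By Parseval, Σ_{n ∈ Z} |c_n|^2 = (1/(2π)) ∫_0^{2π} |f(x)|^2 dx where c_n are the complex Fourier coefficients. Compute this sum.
Σ |c_n|^2 = 85/2

Parseval equates the L^2 energy of f (normalised by 1/(2π)) with the ℓ^2 sum of its Fourier coefficients: (1/(2π)) ∫_0^{2π} |f|^2 = Σ |c_n|^2.
Compute the left side: (1/(2π)) [∫_0^π 2^2 dx + ∫_π^{2π} 9^2 dx] = (1/(2π)) · (4π + 81π) = (4 + 81)/2 = 85/2.
So Σ_{n ∈ Z} |c_n|^2 = 85/2.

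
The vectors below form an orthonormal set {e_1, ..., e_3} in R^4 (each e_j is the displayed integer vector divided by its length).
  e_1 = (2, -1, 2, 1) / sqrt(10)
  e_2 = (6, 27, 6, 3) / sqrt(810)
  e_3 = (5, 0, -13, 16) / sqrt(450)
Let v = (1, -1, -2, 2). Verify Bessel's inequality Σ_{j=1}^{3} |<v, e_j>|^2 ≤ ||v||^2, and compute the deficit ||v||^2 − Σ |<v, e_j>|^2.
Σ |<v, e_j>|^2 = 491/50; ||v||^2 = 10; deficit = 9/50

Write each e_j = u_j / sqrt(<u_j, u_j>) where u_j is the displayed integer vector. Then <v, e_j> = <v, u_j> / sqrt(<u_j, u_j>), so |<v, e_j>|^2 = <v, u_j>^2 / <u_j, u_j>.
Coefficients: <v, e_1> = 1/sqrt(10), <v, e_2> = -27/sqrt(810), <v, e_3> = 63/sqrt(450).
Square and sum: Σ |<v, e_j>|^2 = 491/50.
Compute ||v||^2 = v·v = 10.
Deficit = 10 − 491/50 = 9/50 ≥ 0, confirming Bessel's inequality. (The deficit equals ||v − Σ <v,e_j> e_j||^2, the squared distance from v to span{e_j}.)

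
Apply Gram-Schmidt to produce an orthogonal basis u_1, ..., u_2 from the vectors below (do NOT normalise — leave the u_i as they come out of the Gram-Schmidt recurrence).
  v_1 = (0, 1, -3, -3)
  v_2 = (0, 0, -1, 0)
Orthogonal basis:
  u_1 = (0, 1, -3, -3)
  u_2 = (0, -3/19, -10/19, 9/19)

Apply the Gram-Schmidt recurrence
  u_1 = v_1
  u_i = v_i − Σ_{j<i} ((v_i · u_j) / (u_j · u_j)) · u_j.

Step by step this gives:
  u_1 = (0, 1, -3, -3)
  u_2 = (0, -3/19, -10/19, 9/19)

Orthogonality check:
  u_2 · u_1 = 0 (should be 0)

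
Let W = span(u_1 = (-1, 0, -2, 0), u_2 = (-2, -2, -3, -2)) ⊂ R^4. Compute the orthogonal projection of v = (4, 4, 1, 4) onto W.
proj_W(v) = (84/41, 174/41, 81/41, 174/41)

Set up U = [u_1 | ... | u_2] ∈ R^(4×2). The projector onto W = col(U) is P = U (U^T U)^(-1) U^T.
Compute U^T U =
  [5, 8]
  [8, 21],
and U^T v = (-6, -27).
Solve U^T U · c = U^T v for the coefficients: c = (90/41, -87/41). The projection is proj_W(v) = U c.
Check: (v - proj_W(v)) · u_1 = 0  (should be 0).
Check: (v - proj_W(v)) · u_2 = 0  (should be 0).
Result: proj_W(v) = (84/41, 174/41, 81/41, 174/41).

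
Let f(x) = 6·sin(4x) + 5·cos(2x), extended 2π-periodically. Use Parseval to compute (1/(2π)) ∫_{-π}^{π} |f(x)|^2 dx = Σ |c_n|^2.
Σ |c_n|^2 = 61/2

Expand |f|^2 and use orthogonality of {sin(nx), cos(mx)} on [-π, π]:
  ∫_{-π}^{π} sin(nx)^2 dx = π, ∫ cos(mx)^2 dx = π, and cross terms integrate to 0.
So ∫_{-π}^{π} f(x)^2 dx = 6^2 · π + 5^2 · π = (36 + 25)π.
Divide by 2π: (36 + 25)/2 = 61/2.
By Parseval, this equals Σ |c_n|^2.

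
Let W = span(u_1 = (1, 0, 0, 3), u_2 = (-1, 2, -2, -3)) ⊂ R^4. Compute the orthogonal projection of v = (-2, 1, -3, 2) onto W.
proj_W(v) = (2/5, 2, -2, 6/5)

Set up U = [u_1 | ... | u_2] ∈ R^(4×2). The projector onto W = col(U) is P = U (U^T U)^(-1) U^T.
Compute U^T U =
  [10, -10]
  [-10, 18],
and U^T v = (4, 4).
Solve U^T U · c = U^T v for the coefficients: c = (7/5, 1). The projection is proj_W(v) = U c.
Check: (v - proj_W(v)) · u_1 = 0  (should be 0).
Check: (v - proj_W(v)) · u_2 = 0  (should be 0).
Result: proj_W(v) = (2/5, 2, -2, 6/5).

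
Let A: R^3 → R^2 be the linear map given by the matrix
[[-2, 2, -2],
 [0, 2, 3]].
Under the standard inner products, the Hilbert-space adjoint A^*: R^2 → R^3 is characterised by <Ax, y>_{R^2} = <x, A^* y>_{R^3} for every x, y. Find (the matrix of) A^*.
A^* = A^T =
[[-2, 0],
 [2, 2],
 [-2, 3]]

For real matrices with standard dot products, the defining identity <Ax, y> = <x, A^* y> gives (Ax)^T y = x^T (A^*) y, i.e. x^T A^T y = x^T (A^*) y. Since this holds for all x, y, we must have A^* = A^T. Therefore
A^* =
[[-2, 0],
 [2, 2],
 [-2, 3]].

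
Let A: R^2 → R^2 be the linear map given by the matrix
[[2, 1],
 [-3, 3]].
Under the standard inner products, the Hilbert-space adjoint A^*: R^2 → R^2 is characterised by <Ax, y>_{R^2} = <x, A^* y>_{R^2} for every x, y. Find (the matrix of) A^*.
A^* = A^T =
[[2, -3],
 [1, 3]]

For real matrices with standard dot products, the defining identity <Ax, y> = <x, A^* y> gives (Ax)^T y = x^T (A^*) y, i.e. x^T A^T y = x^T (A^*) y. Since this holds for all x, y, we must have A^* = A^T. Therefore
A^* =
[[2, -3],
 [1, 3]].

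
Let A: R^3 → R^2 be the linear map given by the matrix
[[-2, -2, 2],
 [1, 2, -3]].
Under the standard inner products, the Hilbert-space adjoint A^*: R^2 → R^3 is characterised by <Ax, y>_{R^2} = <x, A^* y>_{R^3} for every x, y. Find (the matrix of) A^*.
A^* = A^T =
[[-2, 1],
 [-2, 2],
 [2, -3]]

For real matrices with standard dot products, the defining identity <Ax, y> = <x, A^* y> gives (Ax)^T y = x^T (A^*) y, i.e. x^T A^T y = x^T (A^*) y. Since this holds for all x, y, we must have A^* = A^T. Therefore
A^* =
[[-2, 1],
 [-2, 2],
 [2, -3]].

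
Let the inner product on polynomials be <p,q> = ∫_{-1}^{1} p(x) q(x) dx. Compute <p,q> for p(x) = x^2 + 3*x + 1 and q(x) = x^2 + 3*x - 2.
<p,q> = 26/15

Expand the product: p(x)·q(x) = x^4 + 6*x^3 + 8*x^2 - 3*x - 2.
∫_{-1}^{1} of each monomial x^k gives [2/(k+1) if k even, 0 if k odd]. Integrating term-by-term (or equivalently evaluating the antiderivative F(x) = x^5/5 + 3*x^4/2 + 8*x^3/3 - 3*x^2/2 - 2*x at the endpoints):
  F(1) − F(−1) = 13/15 − (-13/15) = 26/15.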